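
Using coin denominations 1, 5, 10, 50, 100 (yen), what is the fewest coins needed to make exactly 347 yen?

347 = 3×100 + 4×10 + 1×5 + 2×1
Total coins = 3 + 4 + 1 + 2 = 10

10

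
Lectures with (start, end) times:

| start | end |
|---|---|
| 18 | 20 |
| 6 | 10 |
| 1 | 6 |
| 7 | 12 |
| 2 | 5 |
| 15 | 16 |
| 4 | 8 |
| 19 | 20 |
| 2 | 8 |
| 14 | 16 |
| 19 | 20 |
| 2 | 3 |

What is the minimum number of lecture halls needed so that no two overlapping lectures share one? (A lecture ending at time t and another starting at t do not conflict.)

4

The answer is the maximum number of intervals overlapping at any instant.
Events (time:±→running): 1:+→1 2:+→2 2:+→3 2:+→4 … peak 4.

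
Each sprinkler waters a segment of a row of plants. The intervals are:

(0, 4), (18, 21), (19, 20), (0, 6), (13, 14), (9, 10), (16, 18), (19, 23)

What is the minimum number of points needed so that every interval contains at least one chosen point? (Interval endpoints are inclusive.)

Process intervals by earliest right end; each time one isn't hit yet, stab at its right endpoint.
By right end: [0,4]  [0,6]  [9,10]  [13,14]  [16,18]  [19,20]  [18,21]  [19,23]
[0,4] uncovered → point at 4; [9,10] uncovered → point at 10; [13,14] uncovered → point at 14; [16,18] uncovered → point at 18; [19,20] uncovered → point at 20.
Points: 4, 10, 14, 18, 20 (5 total).

5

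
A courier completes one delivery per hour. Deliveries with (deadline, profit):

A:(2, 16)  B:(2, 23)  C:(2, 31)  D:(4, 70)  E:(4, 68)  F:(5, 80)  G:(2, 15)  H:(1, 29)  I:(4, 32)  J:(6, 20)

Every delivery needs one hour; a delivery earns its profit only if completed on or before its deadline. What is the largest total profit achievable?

301

Sort by profit descending; place each in the latest free slot ≤ its deadline.
Profit order: F=80 D=70 E=68 I=32 C=31 H=29 B=23 J=20 A=16 G=15
Assign: F→slot 5, D→slot 4, E→slot 3, I→slot 2, C→slot 1, H skipped, B skipped, J→slot 6, A skipped, G skipped.
Slots: [1:C] [2:I] [3:E] [4:D] [5:F] [6:J]
Profit = 31 + 32 + 68 + 70 + 80 + 20 = 301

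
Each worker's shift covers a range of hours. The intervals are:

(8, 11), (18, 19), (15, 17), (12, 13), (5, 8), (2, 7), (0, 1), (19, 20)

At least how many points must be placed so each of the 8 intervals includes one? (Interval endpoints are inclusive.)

6

Sorted: [0,1] [2,7] [5,8] [8,11] [12,13] [15,17] [18,19] [19,20]
{[0,1]} hit by 1; {[2,7],[5,8]} hit by 7; {[8,11]} hit by 11; {[12,13]} hit by 13; {[15,17]} hit by 17; {[18,19],[19,20]} hit by 19.
Points: 1, 7, 11, 13, 17, 19 (6 total).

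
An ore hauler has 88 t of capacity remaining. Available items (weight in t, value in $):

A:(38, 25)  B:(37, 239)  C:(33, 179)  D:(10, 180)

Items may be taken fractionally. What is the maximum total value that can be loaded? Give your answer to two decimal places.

Sort by value per unit weight and fill in that order.
Order: D (180/10=18.00) > B (239/37=6.46) > C (179/33=5.42) > A (25/38=0.66)
Fill: take D (10 @ 180) → take B (37 @ 239) → take C (33 @ 179) → take 8/38 of A → 5.26; 88/88 used.
Total value = 603.26

603.26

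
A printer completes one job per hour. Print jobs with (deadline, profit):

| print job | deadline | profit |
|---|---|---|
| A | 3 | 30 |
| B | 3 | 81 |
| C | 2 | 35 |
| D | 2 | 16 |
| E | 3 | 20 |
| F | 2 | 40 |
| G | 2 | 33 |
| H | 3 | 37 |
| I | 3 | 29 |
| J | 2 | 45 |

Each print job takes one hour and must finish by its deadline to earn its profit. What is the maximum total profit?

166

Sort by profit descending; place each in the latest free slot ≤ its deadline.
By profit: B(d3,81), J(d2,45), F(d2,40), H(d3,37), C(d2,35), G(d2,33), A(d3,30), I(d3,29), E(d3,20), D(d2,16)
B→slot 3; J→slot 2; F→slot 1; H skipped; C skipped; G skipped; A skipped; I skipped; E skipped; D skipped.
Profit = 40 + 45 + 81 = 166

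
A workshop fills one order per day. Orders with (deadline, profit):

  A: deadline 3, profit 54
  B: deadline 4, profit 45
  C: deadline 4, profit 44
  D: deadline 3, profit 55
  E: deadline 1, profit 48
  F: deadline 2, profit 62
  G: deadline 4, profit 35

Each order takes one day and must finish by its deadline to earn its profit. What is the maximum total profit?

216

Sort by profit descending; place each in the latest free slot ≤ its deadline.
Profit order: F=62 D=55 A=54 E=48 B=45 C=44 G=35
Assign: F→slot 2, D→slot 3, A→slot 1, E skipped, B→slot 4, C skipped, G skipped.
Slots: [1:A] [2:F] [3:D] [4:B]
Profit = 54 + 62 + 55 + 45 = 216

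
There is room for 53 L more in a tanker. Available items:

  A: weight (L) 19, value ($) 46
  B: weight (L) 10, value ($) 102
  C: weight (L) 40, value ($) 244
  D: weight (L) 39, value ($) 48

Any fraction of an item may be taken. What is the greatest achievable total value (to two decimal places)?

Sort by value per unit weight and fill in that order.
Order: B (102/10=10.20) > C (244/40=6.10) > A (46/19=2.42) > D (48/39=1.23)
Fill: take B (10 @ 102) → take C (40 @ 244) → take 3/19 of A → 7.26; 53/53 used.
Total value = 353.26

353.26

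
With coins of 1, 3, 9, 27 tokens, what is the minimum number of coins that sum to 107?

Use the largest denomination that fits, subtract, and repeat.
107 = 3×27 + 2×9 + 2×3 + 2×1
Total coins = 3 + 2 + 2 + 2 = 9

9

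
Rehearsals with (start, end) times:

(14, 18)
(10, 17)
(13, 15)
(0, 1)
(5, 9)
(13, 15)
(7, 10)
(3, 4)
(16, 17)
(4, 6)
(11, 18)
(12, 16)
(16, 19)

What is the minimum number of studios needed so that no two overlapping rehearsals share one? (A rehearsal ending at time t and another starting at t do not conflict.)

Events (time:±→running): 0:+→1 1:-→0 3:+→1 4:-→0 4:+→1 5:+→2 6:-→1 7:+→2 9:-→1 10:-→0 10:+→1 11:+→2 12:+→3 13:+→4 13:+→5 14:+→6 … peak 6.

6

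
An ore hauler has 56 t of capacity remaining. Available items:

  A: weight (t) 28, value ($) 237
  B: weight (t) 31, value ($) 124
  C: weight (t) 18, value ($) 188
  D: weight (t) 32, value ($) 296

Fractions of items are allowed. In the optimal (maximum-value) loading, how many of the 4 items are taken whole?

2

Greedy by value/weight ratio, highest first.
Ratios (sorted): C 10.44, D 9.25, A 8.46, B 4.00
take C (18 @ 188); take D (32 @ 296); take 6/28 of A → 50.79. Capacity used 56/56.
2 item(s) taken whole; one partial (take 6/28 of A).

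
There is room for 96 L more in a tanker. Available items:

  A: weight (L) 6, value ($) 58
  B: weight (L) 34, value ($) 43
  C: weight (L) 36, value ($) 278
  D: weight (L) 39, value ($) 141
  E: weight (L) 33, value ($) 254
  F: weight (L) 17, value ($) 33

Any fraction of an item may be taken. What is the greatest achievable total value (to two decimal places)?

Sort by value per unit weight and fill in that order.
Order: A (58/6=9.67) > C (278/36=7.72) > E (254/33=7.70) > D (141/39=3.62) > F (33/17=1.94) > B (43/34=1.26)
Fill: take A (6 @ 58) → take C (36 @ 278) → take E (33 @ 254) → take 21/39 of D → 75.92; 96/96 used.
Total value = 665.92

665.92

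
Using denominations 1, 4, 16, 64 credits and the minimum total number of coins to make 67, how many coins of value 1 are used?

3

Greedy: take as many of the largest coin as possible, then repeat with the remainder.
67 − 1×64→3 − 3×1→0
Count of 1: 3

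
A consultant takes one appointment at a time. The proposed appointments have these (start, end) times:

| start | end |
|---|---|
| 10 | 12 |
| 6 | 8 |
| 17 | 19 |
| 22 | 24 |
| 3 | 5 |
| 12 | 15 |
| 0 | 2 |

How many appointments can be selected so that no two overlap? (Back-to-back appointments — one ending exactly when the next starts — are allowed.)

Greedy by earliest finish: after sorting by end time, pick each interval compatible with the last pick.
Sorted by end: (0,2)  (3,5)  (6,8)  (10,12)  (12,15)  (17,19)  (22,24)
take (0,2); take (3,5); take (6,8); take (10,12); take (12,15); take (17,19); take (22,24).
Selected 7 appointments.

7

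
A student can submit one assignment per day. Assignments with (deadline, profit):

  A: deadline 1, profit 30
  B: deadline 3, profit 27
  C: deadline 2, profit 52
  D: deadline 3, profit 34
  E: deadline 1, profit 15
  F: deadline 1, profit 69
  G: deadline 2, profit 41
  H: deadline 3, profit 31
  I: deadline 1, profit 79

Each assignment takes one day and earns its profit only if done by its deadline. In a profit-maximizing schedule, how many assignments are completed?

3

Sort by profit descending; place each in the latest free slot ≤ its deadline.
Profit order: I=79 F=69 C=52 G=41 D=34 H=31 A=30 B=27 E=15
Assign: I→slot 1, F skipped, C→slot 2, G skipped, D→slot 3, H skipped, A skipped, B skipped, E skipped.
Slots: [1:I] [2:C] [3:D]
3 of 9 scheduled.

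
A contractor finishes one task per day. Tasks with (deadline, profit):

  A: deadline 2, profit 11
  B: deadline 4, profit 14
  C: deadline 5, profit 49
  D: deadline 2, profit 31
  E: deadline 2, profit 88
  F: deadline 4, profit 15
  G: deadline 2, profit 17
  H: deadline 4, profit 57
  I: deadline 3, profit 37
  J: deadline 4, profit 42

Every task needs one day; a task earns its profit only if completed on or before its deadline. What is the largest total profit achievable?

Profit order: E=88 H=57 C=49 J=42 I=37 D=31 G=17 F=15 B=14 A=11
Assign: E→slot 2, H→slot 4, C→slot 5, J→slot 3, I→slot 1, D skipped, G skipped, F skipped, B skipped, A skipped.
Slots: [1:I] [2:E] [3:J] [4:H] [5:C]
Profit = 37 + 88 + 42 + 57 + 49 = 273

273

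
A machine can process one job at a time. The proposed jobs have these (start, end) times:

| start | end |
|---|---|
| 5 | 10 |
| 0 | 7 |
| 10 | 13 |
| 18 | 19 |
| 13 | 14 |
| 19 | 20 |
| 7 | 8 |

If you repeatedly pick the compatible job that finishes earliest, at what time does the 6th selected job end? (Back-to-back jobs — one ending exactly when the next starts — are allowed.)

20

Order by finish time; keep every interval that doesn't clash with the previous kept one.
By end time: (0,7), (7,8), (5,10), (10,13), (13,14), (18,19), (19,20).
Pick (0,7); next start ≥ 7 → (7,8); next start ≥ 8 → (10,13); next start ≥ 13 → (13,14); next start ≥ 14 → (18,19); next start ≥ 19 → (19,20).
Selected: (0,7) (7,8) (10,13) (13,14) (18,19) (19,20)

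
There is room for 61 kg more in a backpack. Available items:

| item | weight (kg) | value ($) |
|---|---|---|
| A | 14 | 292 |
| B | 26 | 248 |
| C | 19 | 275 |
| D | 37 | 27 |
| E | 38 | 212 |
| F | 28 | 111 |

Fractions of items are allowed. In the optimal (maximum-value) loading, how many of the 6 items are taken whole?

Greedy by value/weight ratio, highest first.
Ratios (sorted): A 20.86, C 14.47, B 9.54, E 5.58, F 3.96, D 0.73
take A (14 @ 292); take C (19 @ 275); take B (26 @ 248); take 2/38 of E → 11.16. Capacity used 61/61.
3 item(s) taken whole; one partial (take 2/38 of E).

3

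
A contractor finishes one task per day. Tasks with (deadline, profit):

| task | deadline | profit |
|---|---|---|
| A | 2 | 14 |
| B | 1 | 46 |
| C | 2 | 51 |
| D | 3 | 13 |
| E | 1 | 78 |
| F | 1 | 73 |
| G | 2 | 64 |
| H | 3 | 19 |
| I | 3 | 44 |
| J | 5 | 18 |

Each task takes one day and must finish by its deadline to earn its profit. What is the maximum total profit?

Sort by profit descending; place each in the latest free slot ≤ its deadline.
By profit: E(d1,78), F(d1,73), G(d2,64), C(d2,51), B(d1,46), I(d3,44), H(d3,19), J(d5,18), A(d2,14), D(d3,13)
E→slot 1; F skipped; G→slot 2; C skipped; B skipped; I→slot 3; H skipped; J→slot 5; A skipped; D skipped.
Profit = 78 + 64 + 44 + 18 = 204

204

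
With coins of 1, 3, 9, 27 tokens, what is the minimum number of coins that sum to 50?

Greedy: take as many of the largest coin as possible, then repeat with the remainder.
50 − 1×27→23 − 2×9→5 − 1×3→2 − 2×1→0
Total coins = 1 + 2 + 1 + 2 = 6

6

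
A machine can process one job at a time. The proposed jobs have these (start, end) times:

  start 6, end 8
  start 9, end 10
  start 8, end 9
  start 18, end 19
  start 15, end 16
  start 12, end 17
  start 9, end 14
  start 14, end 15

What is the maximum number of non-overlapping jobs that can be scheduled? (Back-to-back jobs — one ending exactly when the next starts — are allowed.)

Greedy by earliest finish: after sorting by end time, pick each interval compatible with the last pick.
Sorted by end: (6,8)  (8,9)  (9,10)  (9,14)  (14,15)  (15,16)  (12,17)  (18,19)
take (6,8); take (8,9); take (9,10); take (14,15); take (15,16); take (18,19).
Selected 6 jobs.

6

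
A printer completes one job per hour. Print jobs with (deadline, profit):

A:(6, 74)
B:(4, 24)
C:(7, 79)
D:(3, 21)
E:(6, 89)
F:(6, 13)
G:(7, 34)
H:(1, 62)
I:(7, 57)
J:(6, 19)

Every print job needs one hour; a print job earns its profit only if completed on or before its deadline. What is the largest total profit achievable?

Profit order: E=89 C=79 A=74 H=62 I=57 G=34 B=24 D=21 J=19 F=13
Assign: E→slot 6, C→slot 7, A→slot 5, H→slot 1, I→slot 4, G→slot 3, B→slot 2, D skipped, J skipped, F skipped.
Slots: [1:H] [2:B] [3:G] [4:I] [5:A] [6:E] [7:C]
Profit = 62 + 24 + 34 + 57 + 74 + 89 + 79 = 419

419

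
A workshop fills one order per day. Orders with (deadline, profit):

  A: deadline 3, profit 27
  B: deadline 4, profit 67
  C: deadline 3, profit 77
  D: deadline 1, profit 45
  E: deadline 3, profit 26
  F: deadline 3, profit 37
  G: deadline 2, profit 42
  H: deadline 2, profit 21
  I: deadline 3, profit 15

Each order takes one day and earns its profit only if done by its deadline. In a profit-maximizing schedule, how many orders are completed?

By profit: C(d3,77), B(d4,67), D(d1,45), G(d2,42), F(d3,37), A(d3,27), E(d3,26), H(d2,21), I(d3,15)
C→slot 3; B→slot 4; D→slot 1; G→slot 2; F skipped; A skipped; E skipped; H skipped; I skipped.
4 of 9 scheduled.

4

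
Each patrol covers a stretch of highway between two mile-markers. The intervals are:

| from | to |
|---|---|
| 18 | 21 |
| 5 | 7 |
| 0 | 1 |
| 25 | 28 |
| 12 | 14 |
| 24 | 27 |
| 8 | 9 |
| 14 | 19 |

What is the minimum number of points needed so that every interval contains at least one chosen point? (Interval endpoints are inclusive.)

6

Sorted: [0,1] [5,7] [8,9] [12,14] [14,19] [18,21] [24,27] [25,28]
{[0,1]} hit by 1; {[5,7]} hit by 7; {[8,9]} hit by 9; {[12,14],[14,19]} hit by 14; {[18,21]} hit by 21; {[24,27],[25,28]} hit by 27.
Points: 1, 7, 9, 14, 21, 27 (6 total).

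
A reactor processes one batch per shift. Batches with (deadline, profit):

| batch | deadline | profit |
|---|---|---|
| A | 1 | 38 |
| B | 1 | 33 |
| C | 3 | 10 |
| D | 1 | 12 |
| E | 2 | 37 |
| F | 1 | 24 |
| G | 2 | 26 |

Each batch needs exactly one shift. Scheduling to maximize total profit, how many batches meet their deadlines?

3

Take jobs in profit order; each goes to the latest open slot no later than its deadline.
Profit order: A=38 E=37 B=33 G=26 F=24 D=12 C=10
Assign: A→slot 1, E→slot 2, B skipped, G skipped, F skipped, D skipped, C→slot 3.
Slots: [1:A] [2:E] [3:C]
3 of 7 scheduled.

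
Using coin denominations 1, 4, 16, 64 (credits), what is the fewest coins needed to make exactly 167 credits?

8

167 = 2×64 + 2×16 + 1×4 + 3×1
Total coins = 2 + 2 + 1 + 3 = 8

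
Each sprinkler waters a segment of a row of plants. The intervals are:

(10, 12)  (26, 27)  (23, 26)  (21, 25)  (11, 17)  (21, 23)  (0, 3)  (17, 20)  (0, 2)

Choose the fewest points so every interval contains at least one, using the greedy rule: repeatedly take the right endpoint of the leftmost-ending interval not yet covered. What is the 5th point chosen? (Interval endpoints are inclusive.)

By right end: [0,2]  [0,3]  [10,12]  [11,17]  [17,20]  [21,23]  [21,25]  [23,26]  [26,27]
[0,2] uncovered → point at 2; [10,12] uncovered → point at 12; [17,20] uncovered → point at 20; [21,23] uncovered → point at 23; [26,27] uncovered → point at 27.
Points: 2, 12, 20, 23, 27 (5 total).

27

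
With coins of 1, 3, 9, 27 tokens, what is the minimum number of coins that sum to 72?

4

72 − 2×27→18 − 2×9→0
Total coins = 2 + 2 = 4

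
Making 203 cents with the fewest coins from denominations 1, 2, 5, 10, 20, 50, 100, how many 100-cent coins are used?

2

203 = 2×100 + 1×2 + 1×1
Count of 100: 2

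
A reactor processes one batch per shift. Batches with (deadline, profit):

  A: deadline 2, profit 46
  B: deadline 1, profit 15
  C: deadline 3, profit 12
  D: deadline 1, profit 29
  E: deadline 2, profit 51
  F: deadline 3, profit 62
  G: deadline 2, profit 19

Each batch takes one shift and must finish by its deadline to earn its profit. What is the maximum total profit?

159

Profit order: F=62 E=51 A=46 D=29 G=19 B=15 C=12
Assign: F→slot 3, E→slot 2, A→slot 1, D skipped, G skipped, B skipped, C skipped.
Slots: [1:A] [2:E] [3:F]
Profit = 46 + 51 + 62 = 159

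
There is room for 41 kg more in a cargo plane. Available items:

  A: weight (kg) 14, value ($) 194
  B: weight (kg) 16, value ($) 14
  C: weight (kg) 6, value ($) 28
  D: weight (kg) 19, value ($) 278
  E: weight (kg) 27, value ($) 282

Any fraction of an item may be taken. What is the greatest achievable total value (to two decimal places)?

Greedy by value/weight ratio, highest first.
Order: D (278/19=14.63) > A (194/14=13.86) > E (282/27=10.44) > C (28/6=4.67) > B (14/16=0.88)
Fill: take D (19 @ 278) → take A (14 @ 194) → take 8/27 of E → 83.56; 41/41 used.
Total value = 555.56

555.56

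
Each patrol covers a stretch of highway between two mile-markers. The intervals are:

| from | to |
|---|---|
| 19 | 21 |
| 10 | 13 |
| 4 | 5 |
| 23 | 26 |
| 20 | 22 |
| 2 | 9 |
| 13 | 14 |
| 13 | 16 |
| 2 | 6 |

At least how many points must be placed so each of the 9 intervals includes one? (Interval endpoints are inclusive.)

By right end: [4,5]  [2,6]  [2,9]  [10,13]  [13,14]  [13,16]  [19,21]  [20,22]  [23,26]
[4,5] uncovered → point at 5; [10,13] uncovered → point at 13; [19,21] uncovered → point at 21; [23,26] uncovered → point at 26.
Points: 5, 13, 21, 26 (4 total).

4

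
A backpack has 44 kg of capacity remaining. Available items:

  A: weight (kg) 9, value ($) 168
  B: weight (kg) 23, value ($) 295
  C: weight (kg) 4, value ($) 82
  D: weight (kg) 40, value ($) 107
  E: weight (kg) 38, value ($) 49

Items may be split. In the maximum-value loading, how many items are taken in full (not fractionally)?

Order: C (82/4=20.50) > A (168/9=18.67) > B (295/23=12.83) > D (107/40=2.67) > E (49/38=1.29)
Fill: take C (4 @ 82) → take A (9 @ 168) → take B (23 @ 295) → take 8/40 of D → 21.40; 44/44 used.
3 item(s) taken whole; one partial (take 8/40 of D).

3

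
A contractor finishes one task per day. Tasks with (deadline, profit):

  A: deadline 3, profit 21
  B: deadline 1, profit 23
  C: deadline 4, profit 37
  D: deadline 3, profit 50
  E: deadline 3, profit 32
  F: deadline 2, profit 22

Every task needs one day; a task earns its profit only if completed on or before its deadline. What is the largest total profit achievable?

142

Profit order: D=50 C=37 E=32 B=23 F=22 A=21
Assign: D→slot 3, C→slot 4, E→slot 2, B→slot 1, F skipped, A skipped.
Slots: [1:B] [2:E] [3:D] [4:C]
Profit = 23 + 32 + 50 + 37 = 142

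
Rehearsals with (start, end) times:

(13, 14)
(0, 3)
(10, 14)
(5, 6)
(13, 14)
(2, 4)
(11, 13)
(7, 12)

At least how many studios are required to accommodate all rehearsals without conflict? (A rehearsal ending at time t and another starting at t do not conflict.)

Count concurrent intervals with a sweep; the peak is the room count.
starts: [0, 2, 5, 7, 10, 11, 13, 13]
ends:   [3, 4, 6, 12, 13, 14, 14, 14]
s0→1 s2→2 e3→1 e4→0 s5→1 e6→0 s7→1 s10→2 s11→3  — peak 3.

3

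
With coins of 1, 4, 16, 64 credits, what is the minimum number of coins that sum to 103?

7

103 = 1×64 + 2×16 + 1×4 + 3×1
Total coins = 1 + 2 + 1 + 3 = 7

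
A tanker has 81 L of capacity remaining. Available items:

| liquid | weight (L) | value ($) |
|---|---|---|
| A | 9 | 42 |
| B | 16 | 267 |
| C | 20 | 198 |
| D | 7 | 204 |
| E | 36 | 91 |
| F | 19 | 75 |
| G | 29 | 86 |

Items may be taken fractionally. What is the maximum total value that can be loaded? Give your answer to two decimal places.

815.66

Greedy by value/weight ratio, highest first.
Ratios (sorted): D 29.14, B 16.69, C 9.90, A 4.67, F 3.95, G 2.97, E 2.53
take D (7 @ 204); take B (16 @ 267); take C (20 @ 198); take A (9 @ 42); take F (19 @ 75); take 10/29 of G → 29.66. Capacity used 81/81.
Total value = 815.66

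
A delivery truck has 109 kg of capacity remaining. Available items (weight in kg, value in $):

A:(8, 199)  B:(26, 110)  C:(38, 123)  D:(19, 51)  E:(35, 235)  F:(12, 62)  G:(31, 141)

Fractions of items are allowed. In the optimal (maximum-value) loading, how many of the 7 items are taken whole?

4

Ratios (sorted): A 24.88, E 6.71, F 5.17, G 4.55, B 4.23, C 3.24, D 2.68
take A (8 @ 199); take E (35 @ 235); take F (12 @ 62); take G (31 @ 141); take 23/26 of B → 97.31. Capacity used 109/109.
4 item(s) taken whole; one partial (take 23/26 of B).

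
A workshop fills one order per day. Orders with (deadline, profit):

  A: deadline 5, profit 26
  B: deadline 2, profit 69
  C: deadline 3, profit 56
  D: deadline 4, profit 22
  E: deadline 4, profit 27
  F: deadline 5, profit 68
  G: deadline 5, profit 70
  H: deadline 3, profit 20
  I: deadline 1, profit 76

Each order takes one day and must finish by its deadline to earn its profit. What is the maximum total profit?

339

Profit order: I=76 G=70 B=69 F=68 C=56 E=27 A=26 D=22 H=20
Assign: I→slot 1, G→slot 5, B→slot 2, F→slot 4, C→slot 3, E skipped, A skipped, D skipped, H skipped.
Slots: [1:I] [2:B] [3:C] [4:F] [5:G]
Profit = 76 + 69 + 56 + 68 + 70 = 339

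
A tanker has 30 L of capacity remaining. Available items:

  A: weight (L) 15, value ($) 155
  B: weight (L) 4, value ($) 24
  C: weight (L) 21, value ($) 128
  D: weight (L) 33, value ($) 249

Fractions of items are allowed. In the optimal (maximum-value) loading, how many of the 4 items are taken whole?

1

Sort by value per unit weight and fill in that order.
Ratios (sorted): A 10.33, D 7.55, C 6.10, B 6.00
take A (15 @ 155); take 15/33 of D → 113.18. Capacity used 30/30.
1 item(s) taken whole; one partial (take 15/33 of D).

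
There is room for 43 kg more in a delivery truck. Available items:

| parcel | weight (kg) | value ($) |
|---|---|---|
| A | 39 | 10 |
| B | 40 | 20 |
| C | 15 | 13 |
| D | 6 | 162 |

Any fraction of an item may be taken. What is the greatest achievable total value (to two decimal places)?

Ratios (sorted): D 27.00, C 0.87, B 0.50, A 0.26
take D (6 @ 162); take C (15 @ 13); take 22/40 of B → 11.00. Capacity used 43/43.
Total value = 186.00

186.00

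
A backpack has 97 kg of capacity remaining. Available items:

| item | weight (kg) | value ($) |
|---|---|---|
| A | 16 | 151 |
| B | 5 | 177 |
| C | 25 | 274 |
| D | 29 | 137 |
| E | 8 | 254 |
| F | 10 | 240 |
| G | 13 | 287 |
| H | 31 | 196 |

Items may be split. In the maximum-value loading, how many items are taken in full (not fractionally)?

Order: B (177/5=35.40) > E (254/8=31.75) > F (240/10=24.00) > G (287/13=22.08) > C (274/25=10.96) > A (151/16=9.44) > H (196/31=6.32) > D (137/29=4.72)
Fill: take B (5 @ 177) → take E (8 @ 254) → take F (10 @ 240) → take G (13 @ 287) → take C (25 @ 274) → take A (16 @ 151) → take 20/31 of H → 126.45; 97/97 used.
6 item(s) taken whole; one partial (take 20/31 of H).

6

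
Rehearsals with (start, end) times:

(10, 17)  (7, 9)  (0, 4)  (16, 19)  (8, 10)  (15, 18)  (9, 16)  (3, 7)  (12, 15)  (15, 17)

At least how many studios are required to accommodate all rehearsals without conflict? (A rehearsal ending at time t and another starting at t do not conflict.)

4

starts: [0, 3, 7, 8, 9, 10, 12, 15, 15, 16]
ends:   [4, 7, 9, 10, 15, 16, 17, 17, 18, 19]
s0→1 s3→2 e4→1 e7→0 s7→1 s8→2 e9→1 s9→2 e10→1 s10→2 s12→3 e15→2 s15→3 s15→4  — peak 4.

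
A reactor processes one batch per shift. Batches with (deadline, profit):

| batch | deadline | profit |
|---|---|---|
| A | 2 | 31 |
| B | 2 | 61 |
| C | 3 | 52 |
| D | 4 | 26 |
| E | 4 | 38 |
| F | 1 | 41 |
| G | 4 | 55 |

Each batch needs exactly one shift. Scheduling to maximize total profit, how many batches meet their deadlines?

4

Sort by profit descending; place each in the latest free slot ≤ its deadline.
Profit order: B=61 G=55 C=52 F=41 E=38 A=31 D=26
Assign: B→slot 2, G→slot 4, C→slot 3, F→slot 1, E skipped, A skipped, D skipped.
Slots: [1:F] [2:B] [3:C] [4:G]
4 of 7 scheduled.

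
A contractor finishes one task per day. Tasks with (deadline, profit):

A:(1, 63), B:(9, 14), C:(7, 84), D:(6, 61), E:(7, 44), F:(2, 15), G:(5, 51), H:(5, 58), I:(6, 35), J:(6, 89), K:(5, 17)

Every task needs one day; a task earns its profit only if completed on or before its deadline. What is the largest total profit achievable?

464

Take jobs in profit order; each goes to the latest open slot no later than its deadline.
By profit: J(d6,89), C(d7,84), A(d1,63), D(d6,61), H(d5,58), G(d5,51), E(d7,44), I(d6,35), K(d5,17), F(d2,15), B(d9,14)
J→slot 6; C→slot 7; A→slot 1; D→slot 5; H→slot 4; G→slot 3; E→slot 2; I skipped; K skipped; F skipped; B→slot 9.
Profit = 63 + 44 + 51 + 58 + 61 + 89 + 84 + 14 = 464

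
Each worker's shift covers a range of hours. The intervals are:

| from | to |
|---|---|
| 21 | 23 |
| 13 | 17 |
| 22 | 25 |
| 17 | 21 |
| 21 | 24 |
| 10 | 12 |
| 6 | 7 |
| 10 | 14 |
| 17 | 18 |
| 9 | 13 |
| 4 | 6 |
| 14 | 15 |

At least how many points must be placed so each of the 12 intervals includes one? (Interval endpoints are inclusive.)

5

By right end: [4,6]  [6,7]  [10,12]  [9,13]  [10,14]  [14,15]  [13,17]  [17,18]  [17,21]  [21,23]  [21,24]  [22,25]
[4,6] uncovered → point at 6; [10,12] uncovered → point at 12; [14,15] uncovered → point at 15; [17,18] uncovered → point at 18; [21,23] uncovered → point at 23.
Points: 6, 12, 15, 18, 23 (5 total).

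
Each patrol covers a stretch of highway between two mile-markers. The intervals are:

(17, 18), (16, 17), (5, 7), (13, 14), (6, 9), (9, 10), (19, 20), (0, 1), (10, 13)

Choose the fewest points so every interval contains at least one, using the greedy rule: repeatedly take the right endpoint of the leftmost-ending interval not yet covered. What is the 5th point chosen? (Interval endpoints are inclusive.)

Sort by right endpoint; whenever an interval is uncovered, place a point at its right end.
By right end: [0,1]  [5,7]  [6,9]  [9,10]  [10,13]  [13,14]  [16,17]  [17,18]  [19,20]
[0,1] uncovered → point at 1; [5,7] uncovered → point at 7; [9,10] uncovered → point at 10; [13,14] uncovered → point at 14; [16,17] uncovered → point at 17; [19,20] uncovered → point at 20.
Points: 1, 7, 10, 14, 17, 20 (6 total).

17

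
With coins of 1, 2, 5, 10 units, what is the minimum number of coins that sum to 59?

8

59 − 5×10→9 − 1×5→4 − 2×2→0
Total coins = 5 + 1 + 2 = 8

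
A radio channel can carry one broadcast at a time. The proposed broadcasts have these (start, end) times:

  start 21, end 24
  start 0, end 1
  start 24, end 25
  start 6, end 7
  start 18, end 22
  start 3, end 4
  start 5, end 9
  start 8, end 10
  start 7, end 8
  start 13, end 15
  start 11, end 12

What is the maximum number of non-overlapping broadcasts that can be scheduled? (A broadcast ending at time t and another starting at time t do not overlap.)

9

Greedy by earliest finish: after sorting by end time, pick each interval compatible with the last pick.
By end time: (0,1), (3,4), (6,7), (7,8), (5,9), (8,10), (11,12), (13,15), (18,22), (21,24), (24,25).
Pick (0,1); next start ≥ 1 → (3,4); next start ≥ 4 → (6,7); next start ≥ 7 → (7,8); next start ≥ 8 → (8,10); next start ≥ 10 → (11,12); next start ≥ 12 → (13,15); next start ≥ 15 → (18,22); next start ≥ 22 → (24,25).
Selected 9 broadcasts.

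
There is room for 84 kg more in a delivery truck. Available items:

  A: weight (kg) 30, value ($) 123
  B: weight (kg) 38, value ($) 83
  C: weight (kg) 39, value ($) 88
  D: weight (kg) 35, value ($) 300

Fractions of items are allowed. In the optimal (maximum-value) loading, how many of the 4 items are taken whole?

Sort by value per unit weight and fill in that order.
Order: D (300/35=8.57) > A (123/30=4.10) > C (88/39=2.26) > B (83/38=2.18)
Fill: take D (35 @ 300) → take A (30 @ 123) → take 19/39 of C → 42.87; 84/84 used.
2 item(s) taken whole; one partial (take 19/39 of C).

2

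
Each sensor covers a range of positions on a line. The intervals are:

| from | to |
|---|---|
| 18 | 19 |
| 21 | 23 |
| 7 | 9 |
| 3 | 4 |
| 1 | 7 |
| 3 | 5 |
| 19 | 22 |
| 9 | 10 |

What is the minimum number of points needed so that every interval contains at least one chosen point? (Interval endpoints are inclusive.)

4

Sort by right endpoint; whenever an interval is uncovered, place a point at its right end.
By right end: [3,4]  [3,5]  [1,7]  [7,9]  [9,10]  [18,19]  [19,22]  [21,23]
[3,4] uncovered → point at 4; [7,9] uncovered → point at 9; [18,19] uncovered → point at 19; [21,23] uncovered → point at 23.
Points: 4, 9, 19, 23 (4 total).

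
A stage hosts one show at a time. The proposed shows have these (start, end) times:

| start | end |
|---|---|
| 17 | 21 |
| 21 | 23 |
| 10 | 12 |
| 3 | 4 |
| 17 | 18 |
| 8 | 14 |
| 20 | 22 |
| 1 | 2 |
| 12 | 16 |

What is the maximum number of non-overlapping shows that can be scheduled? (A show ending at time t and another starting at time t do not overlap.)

6

Sorted by end: (1,2)  (3,4)  (10,12)  (8,14)  (12,16)  (17,18)  (17,21)  (20,22)  (21,23)
take (1,2); take (3,4); take (10,12); skip (8,14); take (12,16); take (17,18); take (20,22).
Selected 6 shows.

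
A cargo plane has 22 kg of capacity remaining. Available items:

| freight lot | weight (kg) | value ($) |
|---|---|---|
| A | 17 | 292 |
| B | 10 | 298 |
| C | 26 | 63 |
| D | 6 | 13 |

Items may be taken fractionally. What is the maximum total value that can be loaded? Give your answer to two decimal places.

Greedy by value/weight ratio, highest first.
Ratios (sorted): B 29.80, A 17.18, C 2.42, D 2.17
take B (10 @ 298); take 12/17 of A → 206.12. Capacity used 22/22.
Total value = 504.12

504.12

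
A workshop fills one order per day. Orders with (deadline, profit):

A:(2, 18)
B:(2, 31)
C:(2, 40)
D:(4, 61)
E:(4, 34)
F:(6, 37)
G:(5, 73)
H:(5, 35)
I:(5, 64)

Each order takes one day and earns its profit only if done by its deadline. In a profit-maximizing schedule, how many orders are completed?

Take jobs in profit order; each goes to the latest open slot no later than its deadline.
Profit order: G=73 I=64 D=61 C=40 F=37 H=35 E=34 B=31 A=18
Assign: G→slot 5, I→slot 4, D→slot 3, C→slot 2, F→slot 6, H→slot 1, E skipped, B skipped, A skipped.
Slots: [1:H] [2:C] [3:D] [4:I] [5:G] [6:F]
6 of 9 scheduled.

6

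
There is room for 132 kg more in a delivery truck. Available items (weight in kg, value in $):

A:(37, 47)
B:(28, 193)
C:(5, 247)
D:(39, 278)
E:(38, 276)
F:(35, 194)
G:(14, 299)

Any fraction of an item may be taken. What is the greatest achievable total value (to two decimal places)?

Greedy by value/weight ratio, highest first.
Order: C (247/5=49.40) > G (299/14=21.36) > E (276/38=7.26) > D (278/39=7.13) > B (193/28=6.89) > F (194/35=5.54) > A (47/37=1.27)
Fill: take C (5 @ 247) → take G (14 @ 299) → take E (38 @ 276) → take D (39 @ 278) → take B (28 @ 193) → take 8/35 of F → 44.34; 132/132 used.
Total value = 1337.34

1337.34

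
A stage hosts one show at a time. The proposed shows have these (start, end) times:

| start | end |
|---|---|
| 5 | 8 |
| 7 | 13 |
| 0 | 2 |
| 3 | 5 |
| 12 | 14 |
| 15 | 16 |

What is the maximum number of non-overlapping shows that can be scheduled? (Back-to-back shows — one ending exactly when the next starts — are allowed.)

5

Greedy by earliest finish: after sorting by end time, pick each interval compatible with the last pick.
Sorted by end: (0,2)  (3,5)  (5,8)  (7,13)  (12,14)  (15,16)
take (0,2); take (3,5); take (5,8); take (12,14); take (15,16).
Selected 5 shows.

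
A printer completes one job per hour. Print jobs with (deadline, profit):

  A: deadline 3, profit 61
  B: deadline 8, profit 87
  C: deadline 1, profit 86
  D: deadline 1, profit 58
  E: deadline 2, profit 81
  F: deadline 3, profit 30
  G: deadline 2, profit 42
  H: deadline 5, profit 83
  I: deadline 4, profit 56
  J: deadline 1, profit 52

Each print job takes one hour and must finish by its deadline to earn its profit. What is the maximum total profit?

Take jobs in profit order; each goes to the latest open slot no later than its deadline.
Profit order: B=87 C=86 H=83 E=81 A=61 D=58 I=56 J=52 G=42 F=30
Assign: B→slot 8, C→slot 1, H→slot 5, E→slot 2, A→slot 3, D skipped, I→slot 4, J skipped, G skipped, F skipped.
Slots: [1:C] [2:E] [3:A] [4:I] [5:H] [8:B]
Profit = 86 + 81 + 61 + 56 + 83 + 87 = 454

454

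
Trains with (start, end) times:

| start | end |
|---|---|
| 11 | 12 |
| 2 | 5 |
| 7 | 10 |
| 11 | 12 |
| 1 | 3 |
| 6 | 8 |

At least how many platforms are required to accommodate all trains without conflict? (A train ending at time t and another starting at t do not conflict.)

Events (time:±→running): 1:+→1 2:+→2 … peak 2.

2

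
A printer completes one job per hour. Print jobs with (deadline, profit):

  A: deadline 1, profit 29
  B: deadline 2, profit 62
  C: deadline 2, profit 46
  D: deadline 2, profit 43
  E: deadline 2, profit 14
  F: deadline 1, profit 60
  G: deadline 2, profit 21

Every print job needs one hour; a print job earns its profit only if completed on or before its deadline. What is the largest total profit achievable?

122

By profit: B(d2,62), F(d1,60), C(d2,46), D(d2,43), A(d1,29), G(d2,21), E(d2,14)
B→slot 2; F→slot 1; C skipped; D skipped; A skipped; G skipped; E skipped.
Profit = 60 + 62 = 122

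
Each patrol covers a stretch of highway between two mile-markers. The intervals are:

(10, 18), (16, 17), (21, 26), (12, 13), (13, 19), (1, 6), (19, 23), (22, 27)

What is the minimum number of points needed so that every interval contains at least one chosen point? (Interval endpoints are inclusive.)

4

Process intervals by earliest right end; each time one isn't hit yet, stab at its right endpoint.
By right end: [1,6]  [12,13]  [16,17]  [10,18]  [13,19]  [19,23]  [21,26]  [22,27]
[1,6] uncovered → point at 6; [12,13] uncovered → point at 13; [16,17] uncovered → point at 17; [19,23] uncovered → point at 23.
Points: 6, 13, 17, 23 (4 total).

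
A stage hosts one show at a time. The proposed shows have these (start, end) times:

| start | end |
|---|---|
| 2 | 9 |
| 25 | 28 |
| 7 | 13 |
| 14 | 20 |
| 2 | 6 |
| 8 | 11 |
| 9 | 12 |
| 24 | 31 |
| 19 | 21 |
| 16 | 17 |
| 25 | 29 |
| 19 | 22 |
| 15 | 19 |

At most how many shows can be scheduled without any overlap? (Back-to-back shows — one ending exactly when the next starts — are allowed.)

Sorted by end: (2,6)  (2,9)  (8,11)  (9,12)  (7,13)  (16,17)  (15,19)  (14,20)  (19,21)  (19,22)  (25,28)  (25,29)  (24,31)
take (2,6); take (8,11); take (16,17); take (19,21); skip (19,22); take (25,28); skip (25,29).
Selected 5 shows.

5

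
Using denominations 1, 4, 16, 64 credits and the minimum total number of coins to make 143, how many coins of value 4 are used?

Use the largest denomination that fits, subtract, and repeat.
143 = 2×64 + 3×4 + 3×1
Count of 4: 3

3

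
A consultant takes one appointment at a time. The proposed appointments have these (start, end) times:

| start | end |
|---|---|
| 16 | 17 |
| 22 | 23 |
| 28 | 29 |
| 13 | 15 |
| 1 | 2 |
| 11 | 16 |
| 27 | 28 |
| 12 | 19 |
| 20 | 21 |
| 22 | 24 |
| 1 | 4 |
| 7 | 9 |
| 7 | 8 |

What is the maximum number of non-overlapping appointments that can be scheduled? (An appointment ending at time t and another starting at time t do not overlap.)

8

Sorted by end: (1,2)  (1,4)  (7,8)  (7,9)  (13,15)  (11,16)  (16,17)  (12,19)  (20,21)  (22,23)  (22,24)  (27,28)  (28,29)
take (1,2); take (7,8); skip (7,9); take (13,15); take (16,17); take (20,21); take (22,23); take (27,28); take (28,29).
Selected 8 appointments.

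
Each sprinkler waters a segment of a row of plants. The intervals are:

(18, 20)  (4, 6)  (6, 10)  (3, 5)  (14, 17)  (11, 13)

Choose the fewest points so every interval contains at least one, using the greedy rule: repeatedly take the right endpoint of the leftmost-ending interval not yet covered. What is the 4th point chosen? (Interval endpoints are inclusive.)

By right end: [3,5]  [4,6]  [6,10]  [11,13]  [14,17]  [18,20]
[3,5] uncovered → point at 5; [6,10] uncovered → point at 10; [11,13] uncovered → point at 13; [14,17] uncovered → point at 17; [18,20] uncovered → point at 20.
Points: 5, 10, 13, 17, 20 (5 total).

17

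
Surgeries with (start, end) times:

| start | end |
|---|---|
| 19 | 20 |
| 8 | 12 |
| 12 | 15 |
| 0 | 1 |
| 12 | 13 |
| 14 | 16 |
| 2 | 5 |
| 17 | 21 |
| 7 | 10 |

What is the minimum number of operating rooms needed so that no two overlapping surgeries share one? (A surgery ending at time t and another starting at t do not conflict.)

2

The answer is the maximum number of intervals overlapping at any instant.
starts: [0, 2, 7, 8, 12, 12, 14, 17, 19]
ends:   [1, 5, 10, 12, 13, 15, 16, 20, 21]
s0→1 e1→0 s2→1 e5→0 s7→1 s8→2  — peak 2.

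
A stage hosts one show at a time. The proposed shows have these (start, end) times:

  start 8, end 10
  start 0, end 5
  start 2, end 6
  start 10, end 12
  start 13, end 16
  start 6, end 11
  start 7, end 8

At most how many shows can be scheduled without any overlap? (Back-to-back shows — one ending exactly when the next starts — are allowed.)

By end time: (0,5), (2,6), (7,8), (8,10), (6,11), (10,12), (13,16).
Pick (0,5); next start ≥ 5 → (7,8); next start ≥ 8 → (8,10); next start ≥ 10 → (10,12); next start ≥ 12 → (13,16).
Selected 5 shows.

5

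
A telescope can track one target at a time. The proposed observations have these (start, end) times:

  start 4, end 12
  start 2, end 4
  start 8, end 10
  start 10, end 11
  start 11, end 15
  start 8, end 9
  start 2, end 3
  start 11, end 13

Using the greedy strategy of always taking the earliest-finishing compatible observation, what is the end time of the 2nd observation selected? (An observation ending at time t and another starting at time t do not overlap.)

9

Order by finish time; keep every interval that doesn't clash with the previous kept one.
By end time: (2,3), (2,4), (8,9), (8,10), (10,11), (4,12), (11,13), (11,15).
Pick (2,3); next start ≥ 3 → (8,9); next start ≥ 9 → (10,11); next start ≥ 11 → (11,13).
Selected: (2,3) (8,9) (10,11) (11,13)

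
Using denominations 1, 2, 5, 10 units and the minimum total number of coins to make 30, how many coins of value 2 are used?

Greedy: take as many of the largest coin as possible, then repeat with the remainder.
30 − 3×10→0
Count of 2: 0

0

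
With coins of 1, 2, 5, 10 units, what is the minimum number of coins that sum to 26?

4

26 = 2×10 + 1×5 + 1×1
Total coins = 2 + 1 + 1 = 4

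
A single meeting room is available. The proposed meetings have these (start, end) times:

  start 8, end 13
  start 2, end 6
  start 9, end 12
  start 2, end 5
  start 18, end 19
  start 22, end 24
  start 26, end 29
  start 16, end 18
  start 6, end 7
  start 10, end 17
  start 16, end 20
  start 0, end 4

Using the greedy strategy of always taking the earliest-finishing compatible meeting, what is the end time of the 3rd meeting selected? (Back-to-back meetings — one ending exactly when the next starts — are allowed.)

12

Order by finish time; keep every interval that doesn't clash with the previous kept one.
Sorted by end: (0,4)  (2,5)  (2,6)  (6,7)  (9,12)  (8,13)  (10,17)  (16,18)  (18,19)  (16,20)  (22,24)  (26,29)
take (0,4); take (6,7); take (9,12); skip (10,17); take (16,18); take (18,19); take (22,24); take (26,29).
Selected: (0,4) (6,7) (9,12) (16,18) (18,19) (22,24) (26,29)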